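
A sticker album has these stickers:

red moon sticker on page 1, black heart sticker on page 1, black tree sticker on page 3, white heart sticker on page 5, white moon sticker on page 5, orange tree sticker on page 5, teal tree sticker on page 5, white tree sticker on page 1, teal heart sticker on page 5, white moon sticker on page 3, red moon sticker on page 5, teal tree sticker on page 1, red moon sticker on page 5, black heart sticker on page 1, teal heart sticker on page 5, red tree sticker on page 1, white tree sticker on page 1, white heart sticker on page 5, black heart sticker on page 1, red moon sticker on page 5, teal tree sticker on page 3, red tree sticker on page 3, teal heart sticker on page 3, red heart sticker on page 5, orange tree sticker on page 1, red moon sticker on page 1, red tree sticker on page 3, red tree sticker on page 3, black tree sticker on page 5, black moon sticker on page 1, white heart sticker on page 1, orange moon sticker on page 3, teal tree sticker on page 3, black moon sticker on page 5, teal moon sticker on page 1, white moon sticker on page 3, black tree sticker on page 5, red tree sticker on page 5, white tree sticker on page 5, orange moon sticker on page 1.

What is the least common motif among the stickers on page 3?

Counts by motif (restricted to stickers on page 3): tree 6, moon 3, heart 1.
The minimum is 1, held uniquely by heart.

heart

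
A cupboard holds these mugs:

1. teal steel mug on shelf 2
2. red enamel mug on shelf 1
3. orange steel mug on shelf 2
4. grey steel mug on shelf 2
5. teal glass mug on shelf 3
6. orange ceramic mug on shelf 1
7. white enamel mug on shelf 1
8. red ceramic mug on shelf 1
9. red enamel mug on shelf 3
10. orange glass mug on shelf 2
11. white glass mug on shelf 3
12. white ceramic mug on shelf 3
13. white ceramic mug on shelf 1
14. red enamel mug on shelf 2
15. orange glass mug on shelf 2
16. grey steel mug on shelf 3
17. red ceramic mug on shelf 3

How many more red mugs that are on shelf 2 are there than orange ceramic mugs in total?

0

red mugs on shelf 2: 1.
orange ceramic mugs: 1.
1 − 1 = 0.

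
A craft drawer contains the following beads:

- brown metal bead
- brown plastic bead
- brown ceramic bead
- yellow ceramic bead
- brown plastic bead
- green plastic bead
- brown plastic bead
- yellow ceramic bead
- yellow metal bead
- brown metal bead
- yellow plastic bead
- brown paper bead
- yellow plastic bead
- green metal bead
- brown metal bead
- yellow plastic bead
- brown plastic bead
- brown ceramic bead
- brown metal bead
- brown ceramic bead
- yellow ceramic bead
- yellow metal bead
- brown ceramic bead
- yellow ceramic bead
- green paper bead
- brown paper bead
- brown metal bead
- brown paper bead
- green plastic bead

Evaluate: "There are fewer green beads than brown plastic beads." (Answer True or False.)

False

There are 4 green beads.
There are 4 brown plastic beads.
The claim requires 4 < 4, which does not hold.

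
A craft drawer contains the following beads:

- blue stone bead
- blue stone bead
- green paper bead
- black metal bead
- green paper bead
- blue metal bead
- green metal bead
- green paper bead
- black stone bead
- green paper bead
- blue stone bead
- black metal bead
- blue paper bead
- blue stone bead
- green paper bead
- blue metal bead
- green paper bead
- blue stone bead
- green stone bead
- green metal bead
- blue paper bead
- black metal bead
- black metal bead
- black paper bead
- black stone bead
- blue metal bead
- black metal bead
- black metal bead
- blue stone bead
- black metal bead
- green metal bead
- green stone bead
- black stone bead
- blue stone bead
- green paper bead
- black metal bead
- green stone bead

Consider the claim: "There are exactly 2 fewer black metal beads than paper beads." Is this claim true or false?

True

There are 8 black metal beads.
There are 10 paper beads.
The claim requires 10 − 8 (= 2) to equal 2, which holds.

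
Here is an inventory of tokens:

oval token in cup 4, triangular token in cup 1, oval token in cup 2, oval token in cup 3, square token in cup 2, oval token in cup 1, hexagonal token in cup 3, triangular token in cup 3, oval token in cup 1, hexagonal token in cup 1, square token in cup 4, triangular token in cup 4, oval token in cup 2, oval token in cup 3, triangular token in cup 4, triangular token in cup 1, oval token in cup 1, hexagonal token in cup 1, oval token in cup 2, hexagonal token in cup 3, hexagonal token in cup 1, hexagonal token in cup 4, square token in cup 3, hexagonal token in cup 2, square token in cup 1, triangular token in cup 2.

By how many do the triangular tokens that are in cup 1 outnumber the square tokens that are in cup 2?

1

triangular tokens in cup 1: 2.
square tokens in cup 2: 1.
2 − 1 = 1.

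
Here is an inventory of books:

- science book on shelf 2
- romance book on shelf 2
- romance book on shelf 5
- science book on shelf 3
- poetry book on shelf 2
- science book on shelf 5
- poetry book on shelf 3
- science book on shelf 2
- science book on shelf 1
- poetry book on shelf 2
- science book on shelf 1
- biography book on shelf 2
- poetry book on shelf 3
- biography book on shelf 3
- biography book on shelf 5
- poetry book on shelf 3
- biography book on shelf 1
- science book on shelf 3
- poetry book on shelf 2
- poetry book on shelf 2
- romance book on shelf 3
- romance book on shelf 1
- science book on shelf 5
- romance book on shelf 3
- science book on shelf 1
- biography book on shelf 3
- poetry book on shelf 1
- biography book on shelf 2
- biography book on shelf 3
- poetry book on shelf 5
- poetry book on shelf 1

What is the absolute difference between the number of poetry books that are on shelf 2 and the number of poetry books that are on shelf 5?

3

poetry books on shelf 2: 4. poetry books on shelf 5: 1.
|4 − 1| = 4 − 1 = 3.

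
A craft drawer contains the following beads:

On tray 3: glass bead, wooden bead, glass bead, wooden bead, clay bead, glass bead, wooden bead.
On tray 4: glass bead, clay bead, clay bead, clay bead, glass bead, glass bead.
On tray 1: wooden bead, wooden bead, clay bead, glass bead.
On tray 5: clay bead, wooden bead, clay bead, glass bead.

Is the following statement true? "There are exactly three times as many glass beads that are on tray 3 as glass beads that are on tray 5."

True

glass beads on tray 3: 3.
glass beads on tray 5: 1.
The claim requires 3 = 3 × 1 = 3, which holds.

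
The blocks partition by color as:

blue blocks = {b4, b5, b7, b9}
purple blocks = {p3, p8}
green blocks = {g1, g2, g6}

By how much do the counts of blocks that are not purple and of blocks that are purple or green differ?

2

blocks that are not purple: 7. blocks that are purple or green: 5.
|7 − 5| = 7 − 5 = 2.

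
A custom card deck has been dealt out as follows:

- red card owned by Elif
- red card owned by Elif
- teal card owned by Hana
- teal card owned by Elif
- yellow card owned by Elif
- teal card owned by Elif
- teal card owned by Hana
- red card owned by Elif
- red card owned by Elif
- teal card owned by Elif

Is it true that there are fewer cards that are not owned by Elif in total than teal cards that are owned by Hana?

False

Count of cards that are not owned by Elif: 2.
Count of teal cards owned by Hana: 2.
The claim requires 2 < 2, which does not hold.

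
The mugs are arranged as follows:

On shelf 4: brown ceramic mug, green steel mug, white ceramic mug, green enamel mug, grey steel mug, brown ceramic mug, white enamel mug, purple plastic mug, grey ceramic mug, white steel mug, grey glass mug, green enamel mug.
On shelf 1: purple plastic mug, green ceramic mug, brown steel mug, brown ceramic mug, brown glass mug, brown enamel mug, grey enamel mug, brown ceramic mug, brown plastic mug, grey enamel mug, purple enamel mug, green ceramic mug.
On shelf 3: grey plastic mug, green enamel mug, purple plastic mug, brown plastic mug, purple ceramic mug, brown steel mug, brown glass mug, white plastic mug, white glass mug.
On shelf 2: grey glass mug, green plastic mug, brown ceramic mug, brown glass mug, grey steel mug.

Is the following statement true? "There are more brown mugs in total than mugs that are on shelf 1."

brown mugs: 13.
mugs on shelf 1: 12.
The claim requires 13 > 12, which holds.

True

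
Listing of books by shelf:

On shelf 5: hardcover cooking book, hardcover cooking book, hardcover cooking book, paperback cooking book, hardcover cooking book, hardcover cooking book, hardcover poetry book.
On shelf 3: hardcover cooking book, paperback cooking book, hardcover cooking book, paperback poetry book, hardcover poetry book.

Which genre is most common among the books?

Counts by genre: cooking 9, poetry 3.
The maximum is 9, held uniquely by cooking.

cooking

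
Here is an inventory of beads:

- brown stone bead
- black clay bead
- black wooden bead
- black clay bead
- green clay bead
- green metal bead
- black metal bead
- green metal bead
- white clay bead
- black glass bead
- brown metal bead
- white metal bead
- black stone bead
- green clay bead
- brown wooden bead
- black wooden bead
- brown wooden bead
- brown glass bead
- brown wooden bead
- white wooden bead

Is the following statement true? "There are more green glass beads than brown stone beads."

False

|green glass beads| = 0.
|brown stone beads| = 1.
The claim requires 0 > 1, which does not hold.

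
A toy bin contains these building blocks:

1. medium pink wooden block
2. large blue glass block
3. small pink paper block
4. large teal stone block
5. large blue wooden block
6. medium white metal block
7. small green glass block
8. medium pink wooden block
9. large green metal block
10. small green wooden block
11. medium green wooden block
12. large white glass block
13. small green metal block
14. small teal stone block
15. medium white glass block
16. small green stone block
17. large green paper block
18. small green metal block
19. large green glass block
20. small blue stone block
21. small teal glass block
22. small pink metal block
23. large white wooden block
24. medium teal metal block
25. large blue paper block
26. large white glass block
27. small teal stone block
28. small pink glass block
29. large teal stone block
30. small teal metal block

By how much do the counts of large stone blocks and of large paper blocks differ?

0

large stone blocks: 2. large paper blocks: 2.
|2 − 2| = 2 − 2 = 0.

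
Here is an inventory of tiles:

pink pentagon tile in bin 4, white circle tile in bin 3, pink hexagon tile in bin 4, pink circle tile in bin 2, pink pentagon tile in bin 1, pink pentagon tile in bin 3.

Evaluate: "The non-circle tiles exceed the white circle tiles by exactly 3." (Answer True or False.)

True

|non-circle tiles| = 4.
|white circle tiles| = 1.
The claim requires 4 − 1 (= 3) to equal 3, which holds.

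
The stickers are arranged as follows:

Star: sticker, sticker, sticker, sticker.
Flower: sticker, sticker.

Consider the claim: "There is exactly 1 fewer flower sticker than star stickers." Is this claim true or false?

|flower stickers| = 2.
|star stickers| = 4.
The claim requires 4 − 2 (= 2) to equal 1, which does not hold.

False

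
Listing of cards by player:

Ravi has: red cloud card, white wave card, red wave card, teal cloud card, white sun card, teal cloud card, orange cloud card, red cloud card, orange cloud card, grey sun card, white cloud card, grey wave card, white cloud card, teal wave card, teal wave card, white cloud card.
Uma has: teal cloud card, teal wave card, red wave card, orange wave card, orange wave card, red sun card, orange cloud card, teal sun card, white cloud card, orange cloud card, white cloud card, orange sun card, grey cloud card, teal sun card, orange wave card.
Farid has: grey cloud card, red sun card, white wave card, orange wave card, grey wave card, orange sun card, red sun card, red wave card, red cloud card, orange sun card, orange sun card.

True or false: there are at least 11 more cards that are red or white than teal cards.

There are 17 cards that are red or white.
There are 8 teal cards.
The claim requires 17 − 8 = 9 ≥ 11, which does not hold.

False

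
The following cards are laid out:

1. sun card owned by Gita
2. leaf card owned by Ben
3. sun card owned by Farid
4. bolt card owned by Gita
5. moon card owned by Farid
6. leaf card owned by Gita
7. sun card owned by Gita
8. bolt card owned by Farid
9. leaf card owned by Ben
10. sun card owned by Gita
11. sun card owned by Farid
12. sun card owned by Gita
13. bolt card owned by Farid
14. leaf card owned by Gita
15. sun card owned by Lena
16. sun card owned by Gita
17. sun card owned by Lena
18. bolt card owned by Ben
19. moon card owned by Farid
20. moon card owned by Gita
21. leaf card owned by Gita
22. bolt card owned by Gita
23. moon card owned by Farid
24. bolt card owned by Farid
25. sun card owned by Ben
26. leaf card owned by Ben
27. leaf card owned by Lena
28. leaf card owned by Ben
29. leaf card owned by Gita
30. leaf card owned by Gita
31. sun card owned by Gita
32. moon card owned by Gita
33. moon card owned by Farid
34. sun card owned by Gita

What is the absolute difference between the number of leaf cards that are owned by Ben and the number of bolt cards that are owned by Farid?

leaf cards owned by Ben: 4. bolt cards owned by Farid: 3.
|4 − 3| = 4 − 3 = 1.

1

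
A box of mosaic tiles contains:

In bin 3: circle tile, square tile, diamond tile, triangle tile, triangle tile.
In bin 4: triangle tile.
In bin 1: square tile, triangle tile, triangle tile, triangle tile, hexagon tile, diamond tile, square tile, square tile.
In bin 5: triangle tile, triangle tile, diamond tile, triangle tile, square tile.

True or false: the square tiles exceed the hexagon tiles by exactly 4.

square tiles: 5.
hexagon tiles: 1.
The claim requires 5 − 1 (= 4) to equal 4, which holds.

True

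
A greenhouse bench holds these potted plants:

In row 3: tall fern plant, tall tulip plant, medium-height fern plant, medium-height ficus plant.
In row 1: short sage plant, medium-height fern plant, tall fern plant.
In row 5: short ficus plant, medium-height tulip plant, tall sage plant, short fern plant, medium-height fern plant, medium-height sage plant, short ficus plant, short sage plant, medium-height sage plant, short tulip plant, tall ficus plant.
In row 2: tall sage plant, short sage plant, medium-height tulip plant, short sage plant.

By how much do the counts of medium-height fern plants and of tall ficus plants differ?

medium-height fern plants: 3. tall ficus plants: 1.
|3 − 1| = 3 − 1 = 2.

2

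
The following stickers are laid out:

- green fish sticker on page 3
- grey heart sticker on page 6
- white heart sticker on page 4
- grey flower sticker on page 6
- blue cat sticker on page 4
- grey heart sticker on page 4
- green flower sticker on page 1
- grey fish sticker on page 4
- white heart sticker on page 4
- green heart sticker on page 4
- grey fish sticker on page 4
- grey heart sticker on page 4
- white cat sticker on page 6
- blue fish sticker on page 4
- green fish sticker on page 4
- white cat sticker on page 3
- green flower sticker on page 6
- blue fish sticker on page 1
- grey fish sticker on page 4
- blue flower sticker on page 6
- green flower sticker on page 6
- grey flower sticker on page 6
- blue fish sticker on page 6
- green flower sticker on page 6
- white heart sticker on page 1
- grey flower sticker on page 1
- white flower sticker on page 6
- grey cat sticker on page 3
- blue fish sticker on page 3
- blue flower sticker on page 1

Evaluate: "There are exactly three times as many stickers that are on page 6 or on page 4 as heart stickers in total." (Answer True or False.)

True

stickers on page 6 or on page 4: 21.
heart stickers: 7.
The claim requires 21 = 3 × 7 = 21, which holds.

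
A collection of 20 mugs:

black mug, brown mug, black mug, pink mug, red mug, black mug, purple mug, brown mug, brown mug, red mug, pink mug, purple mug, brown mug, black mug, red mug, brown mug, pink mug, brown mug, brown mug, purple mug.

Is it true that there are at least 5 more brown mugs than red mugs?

There are 7 brown mugs.
There are 3 red mugs.
The claim requires 7 − 3 = 4 ≥ 5, which does not hold.

False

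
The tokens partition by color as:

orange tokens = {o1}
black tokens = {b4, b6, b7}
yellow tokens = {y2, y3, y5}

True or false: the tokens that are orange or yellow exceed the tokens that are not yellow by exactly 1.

There are 4 tokens that are orange or yellow.
There are 4 tokens that are not yellow.
The claim requires 4 − 4 (= 0) to equal 1, which does not hold.

False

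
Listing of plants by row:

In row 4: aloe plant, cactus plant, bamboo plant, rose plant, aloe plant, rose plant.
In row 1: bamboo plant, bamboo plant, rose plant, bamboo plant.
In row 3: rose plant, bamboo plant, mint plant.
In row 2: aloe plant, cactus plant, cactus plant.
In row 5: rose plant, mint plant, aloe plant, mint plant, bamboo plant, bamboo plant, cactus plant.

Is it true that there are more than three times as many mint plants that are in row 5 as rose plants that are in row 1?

False

There are 2 mint plants in row 5.
There is 1 rose plant in row 1.
The claim requires 2 > 3 × 1 = 3, which does not hold.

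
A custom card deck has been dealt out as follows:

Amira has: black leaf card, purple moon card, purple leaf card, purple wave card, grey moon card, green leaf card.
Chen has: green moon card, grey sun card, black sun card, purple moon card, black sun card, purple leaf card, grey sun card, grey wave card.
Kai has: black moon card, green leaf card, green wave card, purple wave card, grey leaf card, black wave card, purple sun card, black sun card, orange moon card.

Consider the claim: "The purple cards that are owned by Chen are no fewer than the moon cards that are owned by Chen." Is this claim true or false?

True

Count of purple cards owned by Chen: 2.
Count of moon cards owned by Chen: 2.
The claim requires 2 ≥ 2, which holds.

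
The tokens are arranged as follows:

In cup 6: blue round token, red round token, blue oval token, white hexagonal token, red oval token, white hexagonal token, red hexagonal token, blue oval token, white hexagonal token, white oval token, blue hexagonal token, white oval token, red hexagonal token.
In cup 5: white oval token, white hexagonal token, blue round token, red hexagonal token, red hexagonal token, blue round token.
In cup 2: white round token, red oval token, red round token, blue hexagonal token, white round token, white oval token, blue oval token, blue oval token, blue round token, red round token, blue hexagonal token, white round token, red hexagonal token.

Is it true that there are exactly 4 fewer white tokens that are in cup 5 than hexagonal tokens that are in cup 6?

|white tokens in cup 5| = 2.
|hexagonal tokens in cup 6| = 6.
The claim requires 6 − 2 (= 4) to equal 4, which holds.

True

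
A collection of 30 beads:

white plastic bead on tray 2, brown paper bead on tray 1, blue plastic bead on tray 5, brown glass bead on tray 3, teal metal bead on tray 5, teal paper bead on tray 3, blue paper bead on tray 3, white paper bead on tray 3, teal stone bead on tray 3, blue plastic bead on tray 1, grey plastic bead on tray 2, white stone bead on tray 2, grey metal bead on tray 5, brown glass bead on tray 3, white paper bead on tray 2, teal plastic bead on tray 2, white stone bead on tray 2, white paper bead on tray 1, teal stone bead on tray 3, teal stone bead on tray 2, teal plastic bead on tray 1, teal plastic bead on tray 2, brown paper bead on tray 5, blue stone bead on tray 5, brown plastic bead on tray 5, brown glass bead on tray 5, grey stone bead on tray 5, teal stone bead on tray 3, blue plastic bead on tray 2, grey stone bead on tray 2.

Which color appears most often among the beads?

Counts by color: teal 9, white 6, brown 6, blue 5, grey 4.
The maximum is 9, held uniquely by teal.

teal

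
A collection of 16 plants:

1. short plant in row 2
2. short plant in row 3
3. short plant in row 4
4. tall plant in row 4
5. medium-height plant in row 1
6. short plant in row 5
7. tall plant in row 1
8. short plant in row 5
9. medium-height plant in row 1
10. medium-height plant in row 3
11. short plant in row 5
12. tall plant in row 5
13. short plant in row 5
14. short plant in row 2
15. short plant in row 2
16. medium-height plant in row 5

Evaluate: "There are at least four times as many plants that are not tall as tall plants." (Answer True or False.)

True

plants that are not tall: 13.
tall plants: 3.
The claim requires 13 ≥ 4 × 3 = 12, which holds.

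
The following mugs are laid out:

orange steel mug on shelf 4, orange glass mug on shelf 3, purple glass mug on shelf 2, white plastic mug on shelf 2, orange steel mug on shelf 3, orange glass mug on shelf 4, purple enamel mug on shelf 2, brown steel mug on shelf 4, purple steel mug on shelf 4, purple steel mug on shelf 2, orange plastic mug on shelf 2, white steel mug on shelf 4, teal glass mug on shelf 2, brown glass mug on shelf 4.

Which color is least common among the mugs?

teal

Counts by color: orange 5, purple 4, white 2, brown 2, teal 1.
The minimum is 1, held uniquely by teal.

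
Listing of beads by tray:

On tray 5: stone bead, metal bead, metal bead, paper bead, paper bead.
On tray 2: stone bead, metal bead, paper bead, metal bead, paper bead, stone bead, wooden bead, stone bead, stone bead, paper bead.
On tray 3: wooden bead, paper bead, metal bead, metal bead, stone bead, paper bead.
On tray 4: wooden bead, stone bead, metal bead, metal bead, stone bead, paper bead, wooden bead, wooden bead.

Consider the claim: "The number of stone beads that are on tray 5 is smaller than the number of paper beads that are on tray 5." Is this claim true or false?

True

|stone beads on tray 5| = 1.
|paper beads on tray 5| = 2.
The claim requires 1 < 2, which holds.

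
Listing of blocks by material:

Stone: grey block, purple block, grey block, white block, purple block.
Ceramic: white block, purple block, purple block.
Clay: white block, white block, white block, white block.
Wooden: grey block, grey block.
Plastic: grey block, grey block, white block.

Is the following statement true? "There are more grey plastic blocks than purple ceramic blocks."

grey plastic blocks: 2.
purple ceramic blocks: 2.
The claim requires 2 > 2, which does not hold.

False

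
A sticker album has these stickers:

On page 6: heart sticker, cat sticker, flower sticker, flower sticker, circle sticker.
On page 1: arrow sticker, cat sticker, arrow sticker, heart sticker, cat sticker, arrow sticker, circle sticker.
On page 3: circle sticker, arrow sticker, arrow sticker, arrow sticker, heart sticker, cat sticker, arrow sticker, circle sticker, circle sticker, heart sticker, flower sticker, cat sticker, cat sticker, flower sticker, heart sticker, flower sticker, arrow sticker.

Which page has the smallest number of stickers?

Counts by page: page 3→17, page 1→7, page 6→5.
The minimum is 5, held uniquely by page 6.

page 6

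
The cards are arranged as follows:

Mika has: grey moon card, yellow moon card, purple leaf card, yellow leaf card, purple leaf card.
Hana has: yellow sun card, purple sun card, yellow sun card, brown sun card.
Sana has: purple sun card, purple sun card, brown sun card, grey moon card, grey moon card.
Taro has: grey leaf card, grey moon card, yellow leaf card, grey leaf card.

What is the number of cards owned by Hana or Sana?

9

Hana: 4; Sana: 5; together 4 + 5 = 9.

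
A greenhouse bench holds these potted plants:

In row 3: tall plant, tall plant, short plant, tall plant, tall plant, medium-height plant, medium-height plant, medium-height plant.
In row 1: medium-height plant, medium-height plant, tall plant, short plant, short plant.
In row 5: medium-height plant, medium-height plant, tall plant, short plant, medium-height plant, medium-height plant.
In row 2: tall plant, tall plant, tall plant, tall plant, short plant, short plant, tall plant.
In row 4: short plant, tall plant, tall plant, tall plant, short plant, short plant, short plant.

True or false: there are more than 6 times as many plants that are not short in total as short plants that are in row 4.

plants that are not short: 23.
short plants in row 4: 4.
The claim requires 23 > 6 × 4 = 24, which does not hold.

False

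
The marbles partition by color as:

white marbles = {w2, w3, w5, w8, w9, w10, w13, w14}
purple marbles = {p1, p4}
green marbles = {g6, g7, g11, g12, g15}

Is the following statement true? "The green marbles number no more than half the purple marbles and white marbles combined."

There are 5 green marbles.
purple marbles: 2; white marbles: 8; combined: 2 + 8 = 10.
The claim requires 2 × 5 = 10 ≤ 10, which holds.

True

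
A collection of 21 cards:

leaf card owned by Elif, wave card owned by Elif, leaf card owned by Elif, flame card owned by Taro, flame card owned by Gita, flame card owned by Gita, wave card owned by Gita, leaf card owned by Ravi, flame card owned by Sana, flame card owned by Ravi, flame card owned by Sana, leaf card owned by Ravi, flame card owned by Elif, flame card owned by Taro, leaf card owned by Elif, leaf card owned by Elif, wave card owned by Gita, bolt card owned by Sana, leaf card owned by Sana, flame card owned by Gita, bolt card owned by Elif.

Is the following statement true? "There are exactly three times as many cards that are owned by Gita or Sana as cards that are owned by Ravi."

True

cards owned by Gita or Sana: 9.
cards owned by Ravi: 3.
The claim requires 9 = 3 × 3 = 9, which holds.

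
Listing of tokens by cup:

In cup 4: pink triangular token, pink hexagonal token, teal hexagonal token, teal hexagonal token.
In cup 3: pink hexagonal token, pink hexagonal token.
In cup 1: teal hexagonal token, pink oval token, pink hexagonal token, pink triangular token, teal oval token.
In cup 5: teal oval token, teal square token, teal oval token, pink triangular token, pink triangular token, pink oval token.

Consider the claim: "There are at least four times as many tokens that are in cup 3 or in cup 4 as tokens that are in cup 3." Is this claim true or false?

tokens in cup 3 or in cup 4: 6.
tokens in cup 3: 2.
The claim requires 6 ≥ 4 × 2 = 8, which does not hold.

False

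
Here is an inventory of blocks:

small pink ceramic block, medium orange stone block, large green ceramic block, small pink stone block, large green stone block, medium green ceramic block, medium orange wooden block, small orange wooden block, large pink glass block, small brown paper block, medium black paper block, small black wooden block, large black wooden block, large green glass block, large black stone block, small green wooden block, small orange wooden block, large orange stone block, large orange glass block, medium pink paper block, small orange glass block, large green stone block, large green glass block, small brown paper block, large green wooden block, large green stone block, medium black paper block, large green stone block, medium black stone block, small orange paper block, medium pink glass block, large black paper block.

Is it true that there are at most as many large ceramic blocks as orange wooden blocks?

True

There is 1 large ceramic block.
There are 3 orange wooden blocks.
The claim requires 1 ≤ 3, which holds.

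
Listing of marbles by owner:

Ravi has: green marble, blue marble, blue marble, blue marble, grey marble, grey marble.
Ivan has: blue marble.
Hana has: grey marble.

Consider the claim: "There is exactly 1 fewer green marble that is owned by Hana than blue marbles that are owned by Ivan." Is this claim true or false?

True

green marbles owned by Hana: 0.
blue marbles owned by Ivan: 1.
The claim requires 1 − 0 (= 1) to equal 1, which holds.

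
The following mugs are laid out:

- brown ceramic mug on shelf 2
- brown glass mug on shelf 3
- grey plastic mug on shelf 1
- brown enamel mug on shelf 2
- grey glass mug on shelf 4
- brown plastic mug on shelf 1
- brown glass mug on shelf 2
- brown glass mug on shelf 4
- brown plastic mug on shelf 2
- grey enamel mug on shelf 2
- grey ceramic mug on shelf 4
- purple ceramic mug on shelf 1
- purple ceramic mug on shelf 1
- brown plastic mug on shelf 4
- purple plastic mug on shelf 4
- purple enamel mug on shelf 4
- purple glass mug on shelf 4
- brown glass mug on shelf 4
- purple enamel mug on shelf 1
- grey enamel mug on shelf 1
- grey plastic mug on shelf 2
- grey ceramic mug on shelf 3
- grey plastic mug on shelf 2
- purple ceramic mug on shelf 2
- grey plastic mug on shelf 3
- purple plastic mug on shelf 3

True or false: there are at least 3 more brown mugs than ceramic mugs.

|brown mugs| = 9.
|ceramic mugs| = 6.
The claim requires 9 − 6 = 3 ≥ 3, which holds.

True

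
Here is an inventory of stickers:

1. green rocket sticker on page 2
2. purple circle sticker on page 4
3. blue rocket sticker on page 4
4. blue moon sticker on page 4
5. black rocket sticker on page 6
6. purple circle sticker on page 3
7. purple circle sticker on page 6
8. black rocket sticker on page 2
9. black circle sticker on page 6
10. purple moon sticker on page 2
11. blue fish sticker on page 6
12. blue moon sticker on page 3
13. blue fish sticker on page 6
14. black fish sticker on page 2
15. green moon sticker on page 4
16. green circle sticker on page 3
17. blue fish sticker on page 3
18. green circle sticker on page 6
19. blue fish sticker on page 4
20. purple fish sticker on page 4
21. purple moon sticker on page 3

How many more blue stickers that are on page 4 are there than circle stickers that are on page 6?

blue stickers on page 4: 3.
circle stickers on page 6: 3.
3 − 3 = 0.

0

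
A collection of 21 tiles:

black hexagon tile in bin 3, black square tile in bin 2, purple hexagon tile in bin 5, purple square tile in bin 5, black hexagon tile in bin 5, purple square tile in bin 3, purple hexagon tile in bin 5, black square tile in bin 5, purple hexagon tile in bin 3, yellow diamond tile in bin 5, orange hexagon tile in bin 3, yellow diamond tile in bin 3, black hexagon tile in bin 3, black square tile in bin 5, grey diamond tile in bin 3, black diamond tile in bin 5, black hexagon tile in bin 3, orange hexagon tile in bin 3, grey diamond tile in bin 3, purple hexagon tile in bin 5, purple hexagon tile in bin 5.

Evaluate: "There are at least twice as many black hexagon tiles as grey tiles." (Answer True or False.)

True

There are 4 black hexagon tiles.
There are 2 grey tiles.
The claim requires 4 ≥ 2 × 2 = 4, which holds.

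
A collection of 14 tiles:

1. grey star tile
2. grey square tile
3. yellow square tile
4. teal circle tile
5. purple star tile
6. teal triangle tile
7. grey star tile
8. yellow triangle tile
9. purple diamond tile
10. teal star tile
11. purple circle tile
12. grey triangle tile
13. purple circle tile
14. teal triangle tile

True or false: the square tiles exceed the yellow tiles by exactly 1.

|square tiles| = 2.
|yellow tiles| = 2.
The claim requires 2 − 2 (= 0) to equal 1, which does not hold.

False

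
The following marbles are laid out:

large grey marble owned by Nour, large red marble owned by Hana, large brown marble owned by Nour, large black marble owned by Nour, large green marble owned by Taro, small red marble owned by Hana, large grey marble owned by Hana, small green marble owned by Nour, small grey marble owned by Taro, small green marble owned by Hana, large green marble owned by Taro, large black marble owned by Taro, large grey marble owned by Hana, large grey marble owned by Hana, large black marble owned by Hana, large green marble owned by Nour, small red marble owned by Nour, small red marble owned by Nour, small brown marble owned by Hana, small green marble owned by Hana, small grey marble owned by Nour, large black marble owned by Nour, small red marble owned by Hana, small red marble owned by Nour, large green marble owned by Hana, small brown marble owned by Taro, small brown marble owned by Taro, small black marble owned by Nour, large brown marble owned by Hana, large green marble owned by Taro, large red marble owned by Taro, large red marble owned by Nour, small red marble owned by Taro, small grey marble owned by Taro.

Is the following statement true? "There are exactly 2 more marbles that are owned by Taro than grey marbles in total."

Count of marbles owned by Taro: 10.
There are 7 grey marbles.
The claim requires 10 − 7 (= 3) to equal 2, which does not hold.

False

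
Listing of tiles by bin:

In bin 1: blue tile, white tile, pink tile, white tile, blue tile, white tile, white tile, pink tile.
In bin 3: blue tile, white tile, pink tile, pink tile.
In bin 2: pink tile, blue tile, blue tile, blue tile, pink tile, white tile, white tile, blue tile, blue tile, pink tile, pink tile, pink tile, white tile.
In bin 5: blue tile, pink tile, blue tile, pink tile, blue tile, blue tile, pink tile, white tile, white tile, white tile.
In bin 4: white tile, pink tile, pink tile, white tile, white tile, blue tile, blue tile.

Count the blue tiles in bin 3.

1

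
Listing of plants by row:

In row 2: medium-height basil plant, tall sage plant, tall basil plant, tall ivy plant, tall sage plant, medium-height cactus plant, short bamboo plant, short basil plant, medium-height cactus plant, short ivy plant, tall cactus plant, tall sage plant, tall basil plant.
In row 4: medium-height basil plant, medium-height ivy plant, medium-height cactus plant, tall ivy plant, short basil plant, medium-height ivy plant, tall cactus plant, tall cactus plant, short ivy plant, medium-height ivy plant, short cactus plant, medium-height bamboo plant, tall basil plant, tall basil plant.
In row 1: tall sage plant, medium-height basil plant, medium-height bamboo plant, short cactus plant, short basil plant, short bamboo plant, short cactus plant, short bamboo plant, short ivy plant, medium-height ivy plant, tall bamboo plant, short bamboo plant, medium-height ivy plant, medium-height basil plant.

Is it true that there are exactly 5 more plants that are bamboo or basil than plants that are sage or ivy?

plants that are bamboo or basil: 18.
plants that are sage or ivy: 14.
The claim requires 18 − 14 (= 4) to equal 5, which does not hold.

False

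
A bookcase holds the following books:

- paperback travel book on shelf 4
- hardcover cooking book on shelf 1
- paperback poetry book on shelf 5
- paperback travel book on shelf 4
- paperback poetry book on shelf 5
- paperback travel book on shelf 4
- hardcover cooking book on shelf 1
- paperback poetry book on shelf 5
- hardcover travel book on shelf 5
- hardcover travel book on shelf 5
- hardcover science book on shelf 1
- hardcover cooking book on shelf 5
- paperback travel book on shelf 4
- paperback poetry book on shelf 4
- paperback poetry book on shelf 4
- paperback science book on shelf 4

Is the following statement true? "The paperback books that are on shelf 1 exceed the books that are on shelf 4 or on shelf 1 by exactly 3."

|paperback books on shelf 1| = 0.
|books on shelf 4 or on shelf 1| = 10.
The claim requires 0 − 10 (= -10) to equal 3, which does not hold.

False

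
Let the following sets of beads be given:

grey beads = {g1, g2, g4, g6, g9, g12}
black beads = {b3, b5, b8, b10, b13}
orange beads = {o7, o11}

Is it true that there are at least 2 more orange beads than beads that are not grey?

There are 2 orange beads.
There are 7 beads that are not grey.
The claim requires 2 − 7 = -5 ≥ 2, which does not hold.

False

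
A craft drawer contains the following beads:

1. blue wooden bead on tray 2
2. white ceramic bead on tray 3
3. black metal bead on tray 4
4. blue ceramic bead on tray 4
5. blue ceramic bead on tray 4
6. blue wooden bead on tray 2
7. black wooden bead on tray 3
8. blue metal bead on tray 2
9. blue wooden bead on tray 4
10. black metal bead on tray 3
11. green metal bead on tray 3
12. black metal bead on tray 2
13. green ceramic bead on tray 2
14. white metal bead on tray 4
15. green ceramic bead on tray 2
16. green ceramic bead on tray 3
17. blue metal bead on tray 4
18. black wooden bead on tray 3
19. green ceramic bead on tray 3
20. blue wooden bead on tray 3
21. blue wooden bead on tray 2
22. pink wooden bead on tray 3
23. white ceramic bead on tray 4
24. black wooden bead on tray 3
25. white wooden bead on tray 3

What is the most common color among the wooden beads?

blue

Counts by color (restricted to wooden beads): blue 5, black 3, white 1, pink 1.
The maximum is 5, held uniquely by blue.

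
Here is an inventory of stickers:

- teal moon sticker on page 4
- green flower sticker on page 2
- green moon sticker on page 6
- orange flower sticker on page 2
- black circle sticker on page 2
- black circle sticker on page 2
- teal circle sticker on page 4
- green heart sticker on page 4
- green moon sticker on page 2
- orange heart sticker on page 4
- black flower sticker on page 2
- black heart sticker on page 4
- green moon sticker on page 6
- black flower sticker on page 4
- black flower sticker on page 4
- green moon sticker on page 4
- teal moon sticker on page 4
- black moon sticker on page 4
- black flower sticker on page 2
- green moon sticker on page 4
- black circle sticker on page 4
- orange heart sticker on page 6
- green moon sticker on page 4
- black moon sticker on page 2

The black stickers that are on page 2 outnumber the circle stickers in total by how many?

black stickers on page 2: 5.
circle stickers: 4.
5 − 4 = 1.

1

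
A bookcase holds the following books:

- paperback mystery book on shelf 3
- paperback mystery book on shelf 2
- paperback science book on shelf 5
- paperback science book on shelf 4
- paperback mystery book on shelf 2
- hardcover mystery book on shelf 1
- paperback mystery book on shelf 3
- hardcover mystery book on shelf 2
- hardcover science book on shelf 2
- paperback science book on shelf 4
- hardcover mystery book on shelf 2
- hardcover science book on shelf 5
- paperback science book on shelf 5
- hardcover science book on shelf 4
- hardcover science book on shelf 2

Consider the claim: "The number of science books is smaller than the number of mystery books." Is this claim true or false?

There are 8 science books.
There are 7 mystery books.
The claim requires 8 < 7, which does not hold.

False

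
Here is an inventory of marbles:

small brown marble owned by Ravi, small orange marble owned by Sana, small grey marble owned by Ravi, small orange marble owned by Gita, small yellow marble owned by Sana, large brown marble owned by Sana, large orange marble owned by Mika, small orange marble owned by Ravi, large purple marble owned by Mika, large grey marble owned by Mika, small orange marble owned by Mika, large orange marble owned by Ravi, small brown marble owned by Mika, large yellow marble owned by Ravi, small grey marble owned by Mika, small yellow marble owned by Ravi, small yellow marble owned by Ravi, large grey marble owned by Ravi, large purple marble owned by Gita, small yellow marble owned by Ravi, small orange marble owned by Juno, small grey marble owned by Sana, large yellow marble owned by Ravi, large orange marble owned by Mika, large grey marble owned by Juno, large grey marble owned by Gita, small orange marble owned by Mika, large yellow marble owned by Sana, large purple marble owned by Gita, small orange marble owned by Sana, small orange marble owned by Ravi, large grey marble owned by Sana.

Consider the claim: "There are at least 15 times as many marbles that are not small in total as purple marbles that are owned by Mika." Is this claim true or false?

True

|marbles that are not small| = 15.
|purple marbles owned by Mika| = 1.
The claim requires 15 ≥ 15 × 1 = 15, which holds.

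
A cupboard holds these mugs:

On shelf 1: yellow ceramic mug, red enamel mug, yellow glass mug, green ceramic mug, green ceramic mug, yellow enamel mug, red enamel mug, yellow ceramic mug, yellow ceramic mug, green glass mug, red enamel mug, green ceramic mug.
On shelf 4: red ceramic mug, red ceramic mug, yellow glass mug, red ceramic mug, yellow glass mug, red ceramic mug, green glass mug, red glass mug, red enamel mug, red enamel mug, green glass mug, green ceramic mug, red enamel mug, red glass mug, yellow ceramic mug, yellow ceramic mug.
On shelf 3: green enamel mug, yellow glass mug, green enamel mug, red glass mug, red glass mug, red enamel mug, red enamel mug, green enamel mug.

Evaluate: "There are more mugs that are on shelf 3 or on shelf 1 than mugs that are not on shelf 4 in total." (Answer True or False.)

False

mugs on shelf 3 or on shelf 1: 20.
mugs that are not on shelf 4: 20.
The claim requires 20 > 20, which does not hold.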